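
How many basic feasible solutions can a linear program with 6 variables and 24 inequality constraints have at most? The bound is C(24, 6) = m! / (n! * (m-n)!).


Each vertex corresponds to some choice of n active constraints out of m, so the number of vertices is at most C(m, n) = m! / (n!(m-n)!).
m = 24, n = 6
Numerator: 24 * 23 * 22 * 21 * 20 * 19
Denominator: 6! = 720
C(24, 6) = 134596


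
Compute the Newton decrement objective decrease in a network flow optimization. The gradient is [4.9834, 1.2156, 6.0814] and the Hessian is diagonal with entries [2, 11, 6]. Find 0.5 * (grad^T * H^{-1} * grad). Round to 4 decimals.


Step 1: H is diagonal, so H^(-1) * g = [2.4917, 0.1105, 1.0136].
Step 2: g^T H^(-1) g = sum_i g_i^2 / H_ii
  = (4.9834)^2/2 + (1.2156)^2/11 + (6.0814)^2/6
  = 12.4171 + 0.1343 + 6.1639 = 18.7154
Step 3: Objective decrease = 0.5 * g^T H^(-1) g = 9.3577


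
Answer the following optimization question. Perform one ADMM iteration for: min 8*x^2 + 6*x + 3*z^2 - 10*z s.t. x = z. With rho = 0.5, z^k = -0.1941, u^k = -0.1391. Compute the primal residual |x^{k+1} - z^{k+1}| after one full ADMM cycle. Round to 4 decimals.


ADMM iteration with rho = 0.5, z^k = -0.1941, u^k = -0.1391
Step 1: x-update.
Minimize 8*x^2 + 6*x + (0.5/2)*(x + 0.1941 - 0.1391)^2
FOC: (2*8 + 0.5)*x = -6 + 0.5*(-0.1941 + 0.1391)
x^{k+1} = -0.3653
Step 2: z-update.
Minimize 3*z^2 - 10*z + (0.5/2)*(-0.3653 - z - 0.1391)^2
FOC: (2*3 + 0.5)*z = 10 + 0.5*(-0.3653 - 0.1391)
z^{k+1} = 1.4997
Step 3: u-update.
u^{k+1} = -0.1391 - 0.3653 - 1.4997 = -2.0041
Step 4: Primal residual = |-0.3653 - 1.4997| = 1.865


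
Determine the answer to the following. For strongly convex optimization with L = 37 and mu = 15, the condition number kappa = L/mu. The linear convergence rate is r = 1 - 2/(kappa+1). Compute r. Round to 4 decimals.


Step 1: Compute the condition number.
kappa = L/mu = 37/15 = 2.4667
Step 2: Compute the convergence rate.
r = 1 - 2/(kappa + 1) = 1 - 2*mu/(L + mu) = (L - mu)/(L + mu) = 22/52 = 0.4231


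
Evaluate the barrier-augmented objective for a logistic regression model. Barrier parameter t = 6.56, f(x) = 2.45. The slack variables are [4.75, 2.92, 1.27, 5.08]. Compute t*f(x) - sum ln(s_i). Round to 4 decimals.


Step 1: Compute log-barrier.
ln values: [1.5581, 1.0716, 0.239, 1.6253]
phi = -(1.5581 + 1.0716 + 0.239 + 1.6253) = -4.4941
Step 2: Compute augmented objective.
t*f(x) = 6.56*2.45 = 16.072
Total = 16.072 - 4.4941 = 11.5779


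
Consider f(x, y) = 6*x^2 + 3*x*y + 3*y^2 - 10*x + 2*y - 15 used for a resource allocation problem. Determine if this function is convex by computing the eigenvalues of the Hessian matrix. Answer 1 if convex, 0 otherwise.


The Hessian of f(x,y) = 6*x^2 + 3*x*y + 3*y^2 - 10*x + 2*y - 15 is:
H = [[12, 3], [3, 6]]
Trace = 12 + 6 = 18
Determinant = 12*6 - (3)^2 = 63
Discriminant = (18)^2 - 4*63 = 72.0
Eigenvalues: lambda_1 = 4.7574, lambda_2 = 13.2426
The function is convex.

1


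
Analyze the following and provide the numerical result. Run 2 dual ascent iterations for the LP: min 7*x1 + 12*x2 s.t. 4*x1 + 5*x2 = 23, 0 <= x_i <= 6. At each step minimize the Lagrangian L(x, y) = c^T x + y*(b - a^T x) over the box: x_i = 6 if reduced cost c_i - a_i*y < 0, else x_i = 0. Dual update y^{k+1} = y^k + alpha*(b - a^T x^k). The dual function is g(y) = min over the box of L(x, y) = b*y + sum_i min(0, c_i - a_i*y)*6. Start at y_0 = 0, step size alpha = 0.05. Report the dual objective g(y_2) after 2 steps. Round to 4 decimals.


Dual ascent for LP: min 7*x1 + 12*x2, 4*x1 + 5*x2 = 23, 0 <= x_i <= 6
Step 1: y^k = 0.0, reduced costs: (7.0, 12.0)
  x^k = (0.0, 0.0), subgradient = b - a^T x = 23.0
  y^{k+1} = 0.0 + 0.05*23.0 = 1.15
Step 2: y^k = 1.15, reduced costs: (2.4, 6.25)
  x^k = (0.0, 0.0), subgradient = b - a^T x = 23.0
  y^{k+1} = 1.15 + 0.05*23.0 = 2.3
Dual objective at y_2 = 2.3: reduced costs (-2.2, 0.5), box minimizer x = (6.0, 0.0)
g(y_2) = b*y + (c1 - a1*y)*x1 + (c2 - a2*y)*x2 = 23*2.3 + (-2.2)*6.0 + 0.5*0.0 = 52.9 - 13.2 + 0.0 = 39.7


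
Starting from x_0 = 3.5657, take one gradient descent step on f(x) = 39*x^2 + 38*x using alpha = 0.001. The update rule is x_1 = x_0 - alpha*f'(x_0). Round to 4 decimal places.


We compute the gradient at x_0 and apply the update.
f'(x) = 78*x + 38
f'(3.5657) = 78*3.5657 + 38 = 316.1246
x_1 = 3.5657 - 0.001*316.1246 = 3.2496


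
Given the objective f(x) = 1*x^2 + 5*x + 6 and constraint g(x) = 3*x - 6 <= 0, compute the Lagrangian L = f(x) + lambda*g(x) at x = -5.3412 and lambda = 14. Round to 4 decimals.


Step 1: Evaluate f(x).
f(-5.3412) = 1*(-5.3412)^2 + 5*(-5.3412) + 6 = 7.8224
Step 2: Evaluate g(x).
g(-5.3412) = 3*-5.3412 - 6 = -22.0236
Step 3: Compute Lagrangian.
L = 7.8224 + 14*-22.0236 = -300.508


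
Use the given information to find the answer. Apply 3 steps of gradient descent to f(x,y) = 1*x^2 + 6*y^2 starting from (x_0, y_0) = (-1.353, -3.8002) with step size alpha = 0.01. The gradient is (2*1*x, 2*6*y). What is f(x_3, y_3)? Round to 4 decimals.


Gradient descent on f(x,y) = 1*x^2 + 6*y^2.
Starting point: (-1.353, -3.8002), alpha = 0.01
Step 1: grad_x = 2*1*-1.353 = -2.706, grad_y = 2*6*-3.8002 = -45.6024
  x_1 = -1.353 - 0.01*-2.706 = -1.3259
  y_1 = -3.8002 - 0.01*-45.6024 = -3.3442
Step 2: grad_x = 2*1*-1.3259 = -2.6519, grad_y = 2*6*-3.3442 = -40.1301
  x_2 = -1.3259 - 0.01*-2.6519 = -1.2994
  y_2 = -3.3442 - 0.01*-40.1301 = -2.9429
Step 3: grad_x = 2*1*-1.2994 = -2.5988, grad_y = 2*6*-2.9429 = -35.3145
  x_3 = -1.2994 - 0.01*-2.5988 = -1.2734
  y_3 = -2.9429 - 0.01*-35.3145 = -2.5897
f(-1.2734, -2.5897) = 1*(-1.2734)^2 + 6*(-2.5897)^2 = 41.8618


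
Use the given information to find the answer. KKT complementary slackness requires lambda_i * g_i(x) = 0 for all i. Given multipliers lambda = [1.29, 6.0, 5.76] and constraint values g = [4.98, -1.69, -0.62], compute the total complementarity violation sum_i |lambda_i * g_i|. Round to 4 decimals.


KKT complementary slackness check:
lambda_1 * g_1 = 1.29 * 4.98 = 6.4242
lambda_2 * g_2 = 6.0 * -1.69 = -10.14
lambda_3 * g_3 = 5.76 * -0.62 = -3.5712
Total violation = 6.4242 + 10.14 + 3.5712 = 20.1354


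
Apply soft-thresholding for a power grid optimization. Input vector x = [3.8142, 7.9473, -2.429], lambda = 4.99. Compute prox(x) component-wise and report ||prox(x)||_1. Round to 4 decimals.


Soft-thresholding with lambda = 4.99:
prox(3.8142) = sign(3.8142)*max(|3.8142| - 4.99, 0) = 0.0
prox(7.9473) = sign(7.9473)*max(|7.9473| - 4.99, 0) = 2.9573
prox(-2.429) = sign(-2.429)*max(|-2.429| - 4.99, 0) = 0.0
prox(x) = [0.0, 2.9573, 0.0]
||prox(x)||_1 = 0.0 + 2.9573 + 0.0 = 2.9573


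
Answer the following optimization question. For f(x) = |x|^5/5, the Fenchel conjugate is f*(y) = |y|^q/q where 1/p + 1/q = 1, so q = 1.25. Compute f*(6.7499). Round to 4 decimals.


The conjugate exponent q satisfies 1/p + 1/q = 1.
p = 5, so q = 5/(5 - 1) = 1.25
|y|^q = 6.7499^1.25 = 10.8798
f*(6.7499) = 10.8798 / 1.25 = 8.7039


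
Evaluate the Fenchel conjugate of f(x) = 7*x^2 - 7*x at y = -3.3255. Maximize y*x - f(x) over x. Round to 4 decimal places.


f*(y) = sup_x {y*x - a*x^2 - b*x} = sup_x {(y-b)*x - a*x^2}
FOC: (y - b) - 2a*x = 0 => x* = (y - b)/(2a)
x* = (-3.3255 + 7)/(2*7) = 0.2625
f*(-3.3255) = (y-b)^2/(4a) = (-3.3255 + 7)^2/(4*7)
= 13.502/28 = 0.4822


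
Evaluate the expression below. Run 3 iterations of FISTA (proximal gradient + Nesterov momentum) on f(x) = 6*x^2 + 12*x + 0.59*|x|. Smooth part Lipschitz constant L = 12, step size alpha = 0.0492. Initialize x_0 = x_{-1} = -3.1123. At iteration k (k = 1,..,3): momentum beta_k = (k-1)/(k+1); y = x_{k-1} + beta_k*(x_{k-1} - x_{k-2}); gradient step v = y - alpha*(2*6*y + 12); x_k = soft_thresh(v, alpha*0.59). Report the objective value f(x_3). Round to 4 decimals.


FISTA on f(x) = 6*x^2 + 12*x + 0.59*|x|
L = 12, alpha = 0.0492
Iteration 1: beta = 0.0, y = -3.1123 + 0.0*(-3.1123 + 3.1123) = -3.1123
  grad(y) = -25.3476, v = y - alpha*grad = -1.8652
  prox(v) = soft_thresh(-1.8652, 0.029) = -1.8362
Iteration 2: beta = 0.3333, y = -1.8362 + 0.3333*(-1.8362 + 3.1123) = -1.4108
  grad(y) = -4.9295, v = y - alpha*grad = -1.1683
  prox(v) = soft_thresh(-1.1683, 0.029) = -1.1392
Iteration 3: beta = 0.5, y = -1.1392 + 0.5*(-1.1392 + 1.8362) = -0.7908
  grad(y) = 2.5108, v = y - alpha*grad = -0.9143
  prox(v) = soft_thresh(-0.9143, 0.029) = -0.8853
f(x_3) = 6*(-0.8853)^2 + 12*(-0.8853) + 0.59*|-0.8853| = -5.3987


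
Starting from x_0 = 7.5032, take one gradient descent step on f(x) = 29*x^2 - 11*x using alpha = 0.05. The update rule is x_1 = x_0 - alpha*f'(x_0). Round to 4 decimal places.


We compute the gradient at x_0 and apply the update.
f'(x) = 58*x - 11
f'(7.5032) = 58*7.5032 - 11 = 424.1856
x_1 = 7.5032 - 0.05*424.1856 = -13.7061


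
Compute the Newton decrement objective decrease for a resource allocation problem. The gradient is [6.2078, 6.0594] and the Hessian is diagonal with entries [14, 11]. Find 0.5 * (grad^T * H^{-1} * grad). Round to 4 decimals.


Step 1: H is diagonal, so H^(-1) * g = [0.4434, 0.5509].
Step 2: g^T H^(-1) g = sum_i g_i^2 / H_ii
  = (6.2078)^2/14 + (6.0594)^2/11
  = 2.7526 + 3.3378 = 6.0905
Step 3: Objective decrease = 0.5 * g^T H^(-1) g = 3.0452


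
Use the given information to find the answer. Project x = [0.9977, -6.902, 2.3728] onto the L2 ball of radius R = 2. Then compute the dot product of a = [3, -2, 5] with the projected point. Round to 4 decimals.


Step 1: Compute ||x|| (intermediates to 6 decimals).
||x|| = sqrt(0.9977^2 + (-6.902)^2 + 2.3728^2) = 7.366355
Step 2: Project.
Since ||x|| > R, scale = R/||x|| = 2/7.366355 = 0.271505, proj(x) = scale * x
proj(x) = [0.270881, -1.873928, 0.644227]
Step 3: Dot product.
a^T * proj(x) = 3*0.270881 - 2*(-1.873928) + 5*0.644227 = 7.7816


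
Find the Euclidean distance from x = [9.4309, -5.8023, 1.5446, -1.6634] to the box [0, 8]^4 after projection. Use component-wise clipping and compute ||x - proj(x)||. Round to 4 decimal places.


Project each component onto [0, 8].
clip(9.4309) = 8.0, clip(-5.8023) = 0.0, clip(1.5446) = 1.5446, clip(-1.6634) = 0.0
Projection = [8.0, 0.0, 1.5446, 0.0]
Squared diffs: [2.0475, 33.6667, 0.0, 2.7669]
Distance = sqrt(38.4811) = 6.2033


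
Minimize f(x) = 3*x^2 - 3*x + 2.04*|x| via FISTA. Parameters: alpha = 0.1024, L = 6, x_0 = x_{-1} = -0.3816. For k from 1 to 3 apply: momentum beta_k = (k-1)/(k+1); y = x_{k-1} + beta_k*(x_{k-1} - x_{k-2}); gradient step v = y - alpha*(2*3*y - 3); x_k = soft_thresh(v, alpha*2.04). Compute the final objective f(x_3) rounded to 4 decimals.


FISTA on f(x) = 3*x^2 - 3*x + 2.04*|x|
L = 6, alpha = 0.1024
Iteration 1: beta = 0.0, y = -0.3816 + 0.0*(-0.3816 + 0.3816) = -0.3816
  grad(y) = -5.2896, v = y - alpha*grad = 0.1601
  prox(v) = soft_thresh(0.1601, 0.2089) = 0.0
Iteration 2: beta = 0.3333, y = 0.0 + 0.3333*(0.0 + 0.3816) = 0.1272
  grad(y) = -2.2368, v = y - alpha*grad = 0.3562
  prox(v) = soft_thresh(0.3562, 0.2089) = 0.1474
Iteration 3: beta = 0.5, y = 0.1474 + 0.5*(0.1474 - 0.0) = 0.221
  grad(y) = -1.6738, v = y - alpha*grad = 0.3924
  prox(v) = soft_thresh(0.3924, 0.2089) = 0.1835
f(x_3) = 3*0.1835^2 - 3*0.1835 + 2.04*|0.1835| = -0.0751


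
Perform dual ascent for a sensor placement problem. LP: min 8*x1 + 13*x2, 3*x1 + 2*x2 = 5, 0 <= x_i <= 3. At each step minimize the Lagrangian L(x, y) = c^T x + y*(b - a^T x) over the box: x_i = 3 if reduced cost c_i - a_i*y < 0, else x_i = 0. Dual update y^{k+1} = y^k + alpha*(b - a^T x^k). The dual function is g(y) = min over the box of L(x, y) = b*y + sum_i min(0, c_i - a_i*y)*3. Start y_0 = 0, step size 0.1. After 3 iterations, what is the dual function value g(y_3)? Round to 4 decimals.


Dual ascent for LP: min 8*x1 + 13*x2, 3*x1 + 2*x2 = 5, 0 <= x_i <= 3
Step 1: y^k = 0.0, reduced costs: (8.0, 13.0)
  x^k = (0.0, 0.0), subgradient = b - a^T x = 5.0
  y^{k+1} = 0.0 + 0.1*5.0 = 0.5
Step 2: y^k = 0.5, reduced costs: (6.5, 12.0)
  x^k = (0.0, 0.0), subgradient = b - a^T x = 5.0
  y^{k+1} = 0.5 + 0.1*5.0 = 1.0
Step 3: y^k = 1.0, reduced costs: (5.0, 11.0)
  x^k = (0.0, 0.0), subgradient = b - a^T x = 5.0
  y^{k+1} = 1.0 + 0.1*5.0 = 1.5
Dual objective at y_3 = 1.5: reduced costs (3.5, 10.0), box minimizer x = (0.0, 0.0)
g(y_3) = b*y + (c1 - a1*y)*x1 + (c2 - a2*y)*x2 = 5*1.5 + 3.5*0.0 + 10.0*0.0 = 7.5 + 0.0 + 0.0 = 7.5


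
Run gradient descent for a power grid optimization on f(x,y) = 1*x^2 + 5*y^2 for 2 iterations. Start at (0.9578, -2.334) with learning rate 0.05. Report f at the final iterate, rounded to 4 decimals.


Gradient descent on f(x,y) = 1*x^2 + 5*y^2.
Starting point: (0.9578, -2.334), alpha = 0.05
Step 1: grad_x = 2*1*0.9578 = 1.9156, grad_y = 2*5*-2.334 = -23.34
  x_1 = 0.9578 - 0.05*1.9156 = 0.862
  y_1 = -2.334 - 0.05*-23.34 = -1.167
Step 2: grad_x = 2*1*0.862 = 1.724, grad_y = 2*5*-1.167 = -11.67
  x_2 = 0.862 - 0.05*1.724 = 0.7758
  y_2 = -1.167 - 0.05*-11.67 = -0.5835
f(0.7758, -0.5835) = 1*0.7758^2 + 5*(-0.5835)^2 = 2.3043


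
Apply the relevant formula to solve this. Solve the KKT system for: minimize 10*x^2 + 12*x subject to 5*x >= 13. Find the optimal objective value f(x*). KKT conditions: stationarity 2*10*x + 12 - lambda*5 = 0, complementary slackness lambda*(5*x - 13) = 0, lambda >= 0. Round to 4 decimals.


Step 1: Try lambda = 0 (constraint inactive).
x_unc = -12/(2*10) = -0.6
Check: 5*-0.6 = -3.0 < 13 -- violated!
Step 2: Constraint must be active: 5*x = 13
x* = 13/5 = 2.6
lambda = (2*10*2.6 + 12)/5 = 12.8
Step 3: Compute optimal value.
f(x*) = 10*2.6^2 + 12*2.6 = 98.8


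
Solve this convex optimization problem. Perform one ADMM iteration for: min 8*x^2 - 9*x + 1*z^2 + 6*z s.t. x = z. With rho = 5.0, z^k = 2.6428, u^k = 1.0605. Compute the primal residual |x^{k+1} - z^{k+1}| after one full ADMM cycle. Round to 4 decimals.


ADMM iteration with rho = 5.0, z^k = 2.6428, u^k = 1.0605
Step 1: x-update.
Minimize 8*x^2 - 9*x + (5.0/2)*(x - 2.6428 + 1.0605)^2
FOC: (2*8 + 5.0)*x = 9 + 5.0*(2.6428 - 1.0605)
x^{k+1} = 0.8053
Step 2: z-update.
Minimize 1*z^2 + 6*z + (5.0/2)*(0.8053 - z + 1.0605)^2
FOC: (2*1 + 5.0)*z = -6 + 5.0*(0.8053 + 1.0605)
z^{k+1} = 0.4756
Step 3: u-update.
u^{k+1} = 1.0605 + 0.8053 - 0.4756 = 1.3902
Step 4: Primal residual = |0.8053 - 0.4756| = 0.3297


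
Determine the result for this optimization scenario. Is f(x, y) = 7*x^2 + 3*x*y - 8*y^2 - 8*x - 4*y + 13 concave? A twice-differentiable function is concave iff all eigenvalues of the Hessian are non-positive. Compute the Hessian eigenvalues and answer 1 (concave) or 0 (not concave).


The Hessian of f(x,y) = 7*x^2 + 3*x*y - 8*y^2 - 8*x - 4*y + 13 is:
H = [[14, 3], [3, -16]]
Trace = 14 - 16 = -2
Determinant = 14*-16 - (3)^2 = -233
Discriminant = (-2)^2 - 4*-233 = 936.0
Eigenvalues: lambda_1 = -16.2971, lambda_2 = 14.2971
The function is not concave.

0


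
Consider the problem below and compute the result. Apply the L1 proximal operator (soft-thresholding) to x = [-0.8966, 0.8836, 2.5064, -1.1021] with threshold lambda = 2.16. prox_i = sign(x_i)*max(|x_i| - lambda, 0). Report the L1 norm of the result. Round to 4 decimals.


Soft-thresholding with lambda = 2.16:
prox(-0.8966) = sign(-0.8966)*max(|-0.8966| - 2.16, 0) = 0.0
prox(0.8836) = sign(0.8836)*max(|0.8836| - 2.16, 0) = 0.0
prox(2.5064) = sign(2.5064)*max(|2.5064| - 2.16, 0) = 0.3464
prox(-1.1021) = sign(-1.1021)*max(|-1.1021| - 2.16, 0) = 0.0
prox(x) = [0.0, 0.0, 0.3464, 0.0]
||prox(x)||_1 = 0.0 + 0.0 + 0.3464 + 0.0 = 0.3464


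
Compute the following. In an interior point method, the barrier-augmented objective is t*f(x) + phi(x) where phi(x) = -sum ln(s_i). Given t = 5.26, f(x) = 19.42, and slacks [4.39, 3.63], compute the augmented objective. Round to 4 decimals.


Step 1: Compute log-barrier.
ln values: [1.4793, 1.2892]
phi = -(1.4793 + 1.2892) = -2.7686
Step 2: Compute augmented objective.
t*f(x) = 5.26*19.42 = 102.1492
Total = 102.1492 - 2.7686 = 99.3806


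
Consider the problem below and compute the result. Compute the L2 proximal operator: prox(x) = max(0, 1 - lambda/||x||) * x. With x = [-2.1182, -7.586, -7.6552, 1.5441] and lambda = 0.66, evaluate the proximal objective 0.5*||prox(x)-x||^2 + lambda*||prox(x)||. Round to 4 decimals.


Step 1: Compute ||x||.
||x|| = 11.0915
Step 2: Compute scaling factor.
scale = max(0, 1 - 0.66/11.0915) = 0.9405
Step 3: prox(x) = [-1.9922, -7.1346, -7.1997, 1.4522]
||prox(x)|| = 10.4315
Step 4: Proximal objective.
0.5*||prox-x||^2 = 0.2178
lambda*||prox|| = 6.8848
Total = 7.1026


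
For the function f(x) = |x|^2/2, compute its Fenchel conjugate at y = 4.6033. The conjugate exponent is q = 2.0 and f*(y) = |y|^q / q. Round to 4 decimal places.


The conjugate exponent q satisfies 1/p + 1/q = 1.
p = 2, so q = 2/(2 - 1) = 2.0
|y|^q = 4.6033^2.0 = 21.1904
f*(4.6033) = 21.1904 / 2.0 = 10.5952


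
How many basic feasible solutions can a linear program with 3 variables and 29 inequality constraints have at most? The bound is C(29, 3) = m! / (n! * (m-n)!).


Each vertex corresponds to some choice of n active constraints out of m, so the number of vertices is at most C(m, n) = m! / (n!(m-n)!).
m = 29, n = 3
Numerator: 29 * 28 * 27
Denominator: 3! = 6
C(29, 3) = 3654


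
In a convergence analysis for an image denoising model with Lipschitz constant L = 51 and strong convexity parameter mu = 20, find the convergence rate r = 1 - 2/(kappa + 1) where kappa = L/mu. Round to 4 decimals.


Step 1: Compute the condition number.
kappa = L/mu = 51/20 = 2.55
Step 2: Compute the convergence rate.
r = 1 - 2/(kappa + 1) = 1 - 2*mu/(L + mu) = (L - mu)/(L + mu) = 31/71 = 0.4366


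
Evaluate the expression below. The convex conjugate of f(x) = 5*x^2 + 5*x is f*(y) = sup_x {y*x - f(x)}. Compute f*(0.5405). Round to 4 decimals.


f*(y) = sup_x {y*x - a*x^2 - b*x} = sup_x {(y-b)*x - a*x^2}
FOC: (y - b) - 2a*x = 0 => x* = (y - b)/(2a)
x* = (0.5405 - 5)/(2*5) = -0.446
f*(0.5405) = (y-b)^2/(4a) = (0.5405 - 5)^2/(4*5)
= 19.8871/20 = 0.9944


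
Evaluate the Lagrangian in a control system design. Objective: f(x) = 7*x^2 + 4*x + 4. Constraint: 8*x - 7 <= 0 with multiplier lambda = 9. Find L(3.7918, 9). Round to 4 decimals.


Step 1: Evaluate f(x).
f(3.7918) = 7*3.7918^2 + 4*3.7918 + 4 = 119.8114
Step 2: Evaluate g(x).
g(3.7918) = 8*3.7918 - 7 = 23.3344
Step 3: Compute Lagrangian.
L = 119.8114 + 9*23.3344 = 329.821


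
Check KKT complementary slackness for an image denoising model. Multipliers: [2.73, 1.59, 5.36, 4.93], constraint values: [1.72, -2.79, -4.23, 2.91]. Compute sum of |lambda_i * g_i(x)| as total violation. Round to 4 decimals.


KKT complementary slackness check:
lambda_1 * g_1 = 2.73 * 1.72 = 4.6956
lambda_2 * g_2 = 1.59 * -2.79 = -4.4361
lambda_3 * g_3 = 5.36 * -4.23 = -22.6728
lambda_4 * g_4 = 4.93 * 2.91 = 14.3463
Total violation = 4.6956 + 4.4361 + 22.6728 + 14.3463 = 46.1508


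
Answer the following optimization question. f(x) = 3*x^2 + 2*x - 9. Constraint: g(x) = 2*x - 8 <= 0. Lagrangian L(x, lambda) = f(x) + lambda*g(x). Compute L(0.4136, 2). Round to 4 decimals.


Step 1: Evaluate f(x).
f(0.4136) = 3*0.4136^2 + 2*0.4136 - 9 = -7.6596
Step 2: Evaluate g(x).
g(0.4136) = 2*0.4136 - 8 = -7.1728
Step 3: Compute Lagrangian.
L = -7.6596 + 2*-7.1728 = -22.0052


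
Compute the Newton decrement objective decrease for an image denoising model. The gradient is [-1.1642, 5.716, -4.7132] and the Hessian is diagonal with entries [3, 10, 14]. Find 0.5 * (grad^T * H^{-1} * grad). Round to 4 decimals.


Step 1: H is diagonal, so H^(-1) * g = [-0.3881, 0.5716, -0.3367].
Step 2: g^T H^(-1) g = sum_i g_i^2 / H_ii
  = (-1.1642)^2/3 + (5.716)^2/10 + (-4.7132)^2/14
  = 0.4518 + 3.2673 + 1.5867 = 5.3058
Step 3: Objective decrease = 0.5 * g^T H^(-1) g = 2.6529


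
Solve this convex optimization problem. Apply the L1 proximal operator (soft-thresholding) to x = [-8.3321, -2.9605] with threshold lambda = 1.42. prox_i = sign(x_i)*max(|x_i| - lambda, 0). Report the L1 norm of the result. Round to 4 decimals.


Soft-thresholding with lambda = 1.42:
prox(-8.3321) = sign(-8.3321)*max(|-8.3321| - 1.42, 0) = -6.9121
prox(-2.9605) = sign(-2.9605)*max(|-2.9605| - 1.42, 0) = -1.5405
prox(x) = [-6.9121, -1.5405]
||prox(x)||_1 = 6.9121 + 1.5405 = 8.4526


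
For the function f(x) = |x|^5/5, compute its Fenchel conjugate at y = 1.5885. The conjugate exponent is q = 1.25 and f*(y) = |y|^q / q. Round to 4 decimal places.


The conjugate exponent q satisfies 1/p + 1/q = 1.
p = 5, so q = 5/(5 - 1) = 1.25
|y|^q = 1.5885^1.25 = 1.7833
f*(1.5885) = 1.7833 / 1.25 = 1.4267


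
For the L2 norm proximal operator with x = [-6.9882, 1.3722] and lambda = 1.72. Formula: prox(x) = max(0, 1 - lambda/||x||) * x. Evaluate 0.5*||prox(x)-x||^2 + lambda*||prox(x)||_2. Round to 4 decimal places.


Step 1: Compute ||x||.
||x|| = 7.1216
Step 2: Compute scaling factor.
scale = max(0, 1 - 1.72/7.1216) = 0.7585
Step 3: prox(x) = [-5.3004, 1.0408]
||prox(x)|| = 5.4016
Step 4: Proximal objective.
0.5*||prox-x||^2 = 1.4792
lambda*||prox|| = 9.2908
Total = 10.77


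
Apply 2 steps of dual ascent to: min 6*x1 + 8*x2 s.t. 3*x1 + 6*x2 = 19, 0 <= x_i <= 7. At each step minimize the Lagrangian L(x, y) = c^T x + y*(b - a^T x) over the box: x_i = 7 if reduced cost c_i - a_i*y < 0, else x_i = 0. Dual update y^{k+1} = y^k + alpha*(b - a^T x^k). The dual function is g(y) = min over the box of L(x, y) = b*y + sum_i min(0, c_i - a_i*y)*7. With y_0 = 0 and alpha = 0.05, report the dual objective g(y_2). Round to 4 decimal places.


Dual ascent for LP: min 6*x1 + 8*x2, 3*x1 + 6*x2 = 19, 0 <= x_i <= 7
Step 1: y^k = 0.0, reduced costs: (6.0, 8.0)
  x^k = (0.0, 0.0), subgradient = b - a^T x = 19.0
  y^{k+1} = 0.0 + 0.05*19.0 = 0.95
Step 2: y^k = 0.95, reduced costs: (3.15, 2.3)
  x^k = (0.0, 0.0), subgradient = b - a^T x = 19.0
  y^{k+1} = 0.95 + 0.05*19.0 = 1.9
Dual objective at y_2 = 1.9: reduced costs (0.3, -3.4), box minimizer x = (0.0, 7.0)
g(y_2) = b*y + (c1 - a1*y)*x1 + (c2 - a2*y)*x2 = 19*1.9 + 0.3*0.0 + (-3.4)*7.0 = 36.1 + 0.0 - 23.8 = 12.3


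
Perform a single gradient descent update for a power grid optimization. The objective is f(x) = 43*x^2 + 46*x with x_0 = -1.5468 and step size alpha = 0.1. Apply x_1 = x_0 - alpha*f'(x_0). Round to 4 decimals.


We compute the gradient at x_0 and apply the update.
f'(x) = 86*x + 46
f'(-1.5468) = 86*-1.5468 + 46 = -87.0248
x_1 = -1.5468 - 0.1*-87.0248 = 7.1557


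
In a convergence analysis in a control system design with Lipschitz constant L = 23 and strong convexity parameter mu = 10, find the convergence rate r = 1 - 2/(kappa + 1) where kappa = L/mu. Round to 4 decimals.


Step 1: Compute the condition number.
kappa = L/mu = 23/10 = 2.3
Step 2: Compute the convergence rate.
r = 1 - 2/(kappa + 1) = 1 - 2*mu/(L + mu) = (L - mu)/(L + mu) = 13/33 = 0.3939


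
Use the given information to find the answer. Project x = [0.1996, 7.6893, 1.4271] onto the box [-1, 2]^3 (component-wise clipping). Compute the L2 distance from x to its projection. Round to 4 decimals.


Project each component onto [-1, 2].
clip(0.1996) = 0.1996, clip(7.6893) = 2.0, clip(1.4271) = 1.4271
Projection = [0.1996, 2.0, 1.4271]
Squared diffs: [0.0, 32.3681, 0.0]
Distance = sqrt(32.3681) = 5.6893


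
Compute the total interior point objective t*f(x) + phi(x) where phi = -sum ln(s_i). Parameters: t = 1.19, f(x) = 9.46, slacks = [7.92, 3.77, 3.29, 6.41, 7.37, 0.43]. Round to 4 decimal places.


Step 1: Compute log-barrier.
ln values: [2.0694, 1.3271, 1.1909, 1.8579, 1.9974, -0.844]
phi = -(2.0694 + 1.3271 + 1.1909 + 1.8579 + 1.9974 - 0.844) = -7.5987
Step 2: Compute augmented objective.
t*f(x) = 1.19*9.46 = 11.2574
Total = 11.2574 - 7.5987 = 3.6587


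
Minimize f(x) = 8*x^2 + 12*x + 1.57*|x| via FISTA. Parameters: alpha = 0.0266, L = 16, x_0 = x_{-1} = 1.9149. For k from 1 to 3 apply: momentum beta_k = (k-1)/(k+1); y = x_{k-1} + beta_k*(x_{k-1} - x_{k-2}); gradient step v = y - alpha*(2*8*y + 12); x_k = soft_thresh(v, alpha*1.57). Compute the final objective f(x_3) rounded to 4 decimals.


FISTA on f(x) = 8*x^2 + 12*x + 1.57*|x|
L = 16, alpha = 0.0266
Iteration 1: beta = 0.0, y = 1.9149 + 0.0*(1.9149 - 1.9149) = 1.9149
  grad(y) = 42.6384, v = y - alpha*grad = 0.7807
  prox(v) = soft_thresh(0.7807, 0.0418) = 0.739
Iteration 2: beta = 0.3333, y = 0.739 + 0.3333*(0.739 - 1.9149) = 0.347
  grad(y) = 17.5516, v = y - alpha*grad = -0.1199
  prox(v) = soft_thresh(-0.1199, 0.0418) = -0.0781
Iteration 3: beta = 0.5, y = -0.0781 + 0.5*(-0.0781 - 0.739) = -0.4867
  grad(y) = 4.2131, v = y - alpha*grad = -0.5987
  prox(v) = soft_thresh(-0.5987, 0.0418) = -0.557
f(x_3) = 8*(-0.557)^2 + 12*(-0.557) + 1.57*|-0.557| = -3.3275


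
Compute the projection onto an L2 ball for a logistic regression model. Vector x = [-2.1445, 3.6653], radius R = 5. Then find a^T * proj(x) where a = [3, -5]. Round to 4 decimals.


Step 1: Compute ||x|| (intermediates to 6 decimals).
||x|| = sqrt((-2.1445)^2 + 3.6653^2) = 4.246564
Step 2: Project.
Since ||x|| <= R, proj = x (no scaling needed).
proj(x) = [-2.1445, 3.6653]
Step 3: Dot product.
a^T * proj(x) = 3*(-2.1445) - 5*3.6653 = -24.76


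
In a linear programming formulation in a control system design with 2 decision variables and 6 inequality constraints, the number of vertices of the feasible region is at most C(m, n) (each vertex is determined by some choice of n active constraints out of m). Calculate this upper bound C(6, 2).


Each vertex corresponds to some choice of n active constraints out of m, so the number of vertices is at most C(m, n) = m! / (n!(m-n)!).
m = 6, n = 2
Numerator: 6 * 5
Denominator: 2! = 2
C(6, 2) = 15


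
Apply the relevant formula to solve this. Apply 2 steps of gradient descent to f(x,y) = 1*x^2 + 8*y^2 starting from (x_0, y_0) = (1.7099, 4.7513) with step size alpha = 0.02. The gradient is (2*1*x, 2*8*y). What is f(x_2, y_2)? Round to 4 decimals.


Gradient descent on f(x,y) = 1*x^2 + 8*y^2.
Starting point: (1.7099, 4.7513), alpha = 0.02
Step 1: grad_x = 2*1*1.7099 = 3.4198, grad_y = 2*8*4.7513 = 76.0208
  x_1 = 1.7099 - 0.02*3.4198 = 1.6415
  y_1 = 4.7513 - 0.02*76.0208 = 3.2309
Step 2: grad_x = 2*1*1.6415 = 3.283, grad_y = 2*8*3.2309 = 51.6941
  x_2 = 1.6415 - 0.02*3.283 = 1.5758
  y_2 = 3.2309 - 0.02*51.6941 = 2.197
f(1.5758, 2.197) = 1*1.5758^2 + 8*2.197^2 = 41.0978


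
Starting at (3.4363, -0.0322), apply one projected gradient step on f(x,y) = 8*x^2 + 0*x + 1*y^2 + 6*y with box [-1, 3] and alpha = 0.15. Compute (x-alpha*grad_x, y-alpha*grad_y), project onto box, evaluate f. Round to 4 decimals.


Step 1: Compute gradient at (3.4363, -0.0322).
grad_x = 2*8*3.4363 + 0 = 54.9808
grad_y = 2*1*-0.0322 + 6 = 5.9356
Step 2: Gradient step.
x_raw = 3.4363 - 0.15*54.9808 = -4.8108
y_raw = -0.0322 - 0.15*5.9356 = -0.9225
Step 3: Project onto [-1, 3].
x_proj = clip(-4.8108) = -1.0
y_proj = clip(-0.9225) = -0.9225
Step 4: Evaluate f.
f(-1.0, -0.9225) = 3.3158


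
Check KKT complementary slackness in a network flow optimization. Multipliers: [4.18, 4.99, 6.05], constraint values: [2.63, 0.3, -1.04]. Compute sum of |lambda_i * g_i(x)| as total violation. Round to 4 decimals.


KKT complementary slackness check:
lambda_1 * g_1 = 4.18 * 2.63 = 10.9934
lambda_2 * g_2 = 4.99 * 0.3 = 1.497
lambda_3 * g_3 = 6.05 * -1.04 = -6.292
Total violation = 10.9934 + 1.497 + 6.292 = 18.7824


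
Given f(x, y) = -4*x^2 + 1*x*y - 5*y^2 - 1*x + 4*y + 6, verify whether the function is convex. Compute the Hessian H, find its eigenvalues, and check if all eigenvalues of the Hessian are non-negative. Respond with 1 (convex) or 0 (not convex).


The Hessian of f(x,y) = -4*x^2 + 1*x*y - 5*y^2 - 1*x + 4*y + 6 is:
H = [[-8, 1], [1, -10]]
Trace = -8 - 10 = -18
Determinant = -8*-10 - (1)^2 = 79
Discriminant = (-18)^2 - 4*79 = 8.0
Eigenvalues: lambda_1 = -10.4142, lambda_2 = -7.5858
The function is not convex.

0


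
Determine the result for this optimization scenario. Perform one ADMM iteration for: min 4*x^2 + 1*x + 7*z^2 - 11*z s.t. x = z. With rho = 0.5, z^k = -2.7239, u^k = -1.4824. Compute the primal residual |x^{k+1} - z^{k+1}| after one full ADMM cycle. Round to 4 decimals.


ADMM iteration with rho = 0.5, z^k = -2.7239, u^k = -1.4824
Step 1: x-update.
Minimize 4*x^2 + 1*x + (0.5/2)*(x + 2.7239 - 1.4824)^2
FOC: (2*4 + 0.5)*x = -1 + 0.5*(-2.7239 + 1.4824)
x^{k+1} = -0.1907
Step 2: z-update.
Minimize 7*z^2 - 11*z + (0.5/2)*(-0.1907 - z - 1.4824)^2
FOC: (2*7 + 0.5)*z = 11 + 0.5*(-0.1907 - 1.4824)
z^{k+1} = 0.7009
Step 3: u-update.
u^{k+1} = -1.4824 - 0.1907 - 0.7009 = -2.374
Step 4: Primal residual = |-0.1907 - 0.7009| = 0.8916


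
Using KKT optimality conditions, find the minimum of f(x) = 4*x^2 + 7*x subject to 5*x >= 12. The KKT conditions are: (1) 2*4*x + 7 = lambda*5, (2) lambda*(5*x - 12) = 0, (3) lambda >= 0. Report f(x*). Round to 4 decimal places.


Step 1: Try lambda = 0 (constraint inactive).
x_unc = -7/(2*4) = -0.875
Check: 5*-0.875 = -4.375 < 12 -- violated!
Step 2: Constraint must be active: 5*x = 12
x* = 12/5 = 2.4
lambda = (2*4*2.4 + 7)/5 = 5.24
Step 3: Compute optimal value.
f(x*) = 4*2.4^2 + 7*2.4 = 39.84


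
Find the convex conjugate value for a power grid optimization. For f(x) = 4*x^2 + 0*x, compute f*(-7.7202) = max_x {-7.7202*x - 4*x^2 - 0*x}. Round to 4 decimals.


f*(y) = sup_x {y*x - a*x^2 - b*x} = sup_x {(y-b)*x - a*x^2}
FOC: (y - b) - 2a*x = 0 => x* = (y - b)/(2a)
x* = (-7.7202 - 0)/(2*4) = -0.965
f*(-7.7202) = (y-b)^2/(4a) = (-7.7202 - 0)^2/(4*4)
= 59.6015/16 = 3.7251


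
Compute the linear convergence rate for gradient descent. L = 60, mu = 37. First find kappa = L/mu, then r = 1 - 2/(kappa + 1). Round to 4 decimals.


Step 1: Compute the condition number.
kappa = L/mu = 60/37 = 1.6216
Step 2: Compute the convergence rate.
r = 1 - 2/(kappa + 1) = 1 - 2*mu/(L + mu) = (L - mu)/(L + mu) = 23/97 = 0.2371


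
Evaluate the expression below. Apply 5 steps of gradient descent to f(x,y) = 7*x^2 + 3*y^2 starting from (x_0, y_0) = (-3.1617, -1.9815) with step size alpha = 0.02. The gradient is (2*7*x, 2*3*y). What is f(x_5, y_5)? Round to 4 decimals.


Gradient descent on f(x,y) = 7*x^2 + 3*y^2.
Starting point: (-3.1617, -1.9815), alpha = 0.02
Step 1: grad_x = 2*7*-3.1617 = -44.2638, grad_y = 2*3*-1.9815 = -11.889
  x_1 = -3.1617 - 0.02*-44.2638 = -2.2764
  y_1 = -1.9815 - 0.02*-11.889 = -1.7437
Step 2: grad_x = 2*7*-2.2764 = -31.8699, grad_y = 2*3*-1.7437 = -10.4623
  x_2 = -2.2764 - 0.02*-31.8699 = -1.639
  y_2 = -1.7437 - 0.02*-10.4623 = -1.5345
Step 3: grad_x = 2*7*-1.639 = -22.9464, grad_y = 2*3*-1.5345 = -9.2068
  x_3 = -1.639 - 0.02*-22.9464 = -1.1801
  y_3 = -1.5345 - 0.02*-9.2068 = -1.3503
Step 4: grad_x = 2*7*-1.1801 = -16.5214, grad_y = 2*3*-1.3503 = -8.102
  x_4 = -1.1801 - 0.02*-16.5214 = -0.8497
  y_4 = -1.3503 - 0.02*-8.102 = -1.1883
Step 5: grad_x = 2*7*-0.8497 = -11.8954, grad_y = 2*3*-1.1883 = -7.1298
  x_5 = -0.8497 - 0.02*-11.8954 = -0.6118
  y_5 = -1.1883 - 0.02*-7.1298 = -1.0457
f(-0.6118, -1.0457) = 7*(-0.6118)^2 + 3*(-1.0457)^2 = 5.9002


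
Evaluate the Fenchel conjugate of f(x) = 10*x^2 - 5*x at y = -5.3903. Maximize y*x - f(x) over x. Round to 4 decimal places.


f*(y) = sup_x {y*x - a*x^2 - b*x} = sup_x {(y-b)*x - a*x^2}
FOC: (y - b) - 2a*x = 0 => x* = (y - b)/(2a)
x* = (-5.3903 + 5)/(2*10) = -0.0195
f*(-5.3903) = (y-b)^2/(4a) = (-5.3903 + 5)^2/(4*10)
= 0.1523/40 = 0.0038


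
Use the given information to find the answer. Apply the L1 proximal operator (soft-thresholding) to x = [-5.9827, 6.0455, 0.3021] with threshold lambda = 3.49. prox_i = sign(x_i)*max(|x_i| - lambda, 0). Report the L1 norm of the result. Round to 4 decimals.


Soft-thresholding with lambda = 3.49:
prox(-5.9827) = sign(-5.9827)*max(|-5.9827| - 3.49, 0) = -2.4927
prox(6.0455) = sign(6.0455)*max(|6.0455| - 3.49, 0) = 2.5555
prox(0.3021) = sign(0.3021)*max(|0.3021| - 3.49, 0) = 0.0
prox(x) = [-2.4927, 2.5555, 0.0]
||prox(x)||_1 = 2.4927 + 2.5555 + 0.0 = 5.0482


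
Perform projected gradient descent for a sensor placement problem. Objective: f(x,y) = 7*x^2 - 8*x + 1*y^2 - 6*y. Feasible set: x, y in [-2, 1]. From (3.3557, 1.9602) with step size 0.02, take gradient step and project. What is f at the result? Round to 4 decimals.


Step 1: Compute gradient at (3.3557, 1.9602).
grad_x = 2*7*3.3557 - 8 = 38.9798
grad_y = 2*1*1.9602 - 6 = -2.0796
Step 2: Gradient step.
x_raw = 3.3557 - 0.02*38.9798 = 2.5761
y_raw = 1.9602 - 0.02*-2.0796 = 2.0018
Step 3: Project onto [-2, 1].
x_proj = clip(2.5761) = 1.0
y_proj = clip(2.0018) = 1.0
Step 4: Evaluate f.
f(1.0, 1.0) = -6.0


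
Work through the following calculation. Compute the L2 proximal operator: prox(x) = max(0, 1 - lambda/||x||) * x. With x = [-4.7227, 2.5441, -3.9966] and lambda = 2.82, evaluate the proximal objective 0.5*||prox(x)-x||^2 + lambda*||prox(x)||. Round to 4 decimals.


Step 1: Compute ||x||.
||x|| = 6.6895
Step 2: Compute scaling factor.
scale = max(0, 1 - 2.82/6.6895) = 0.5784
Step 3: prox(x) = [-2.7318, 1.4716, -2.3118]
||prox(x)|| = 3.8695
Step 4: Proximal objective.
0.5*||prox-x||^2 = 3.9762
lambda*||prox|| = 10.912
Total = 14.8881


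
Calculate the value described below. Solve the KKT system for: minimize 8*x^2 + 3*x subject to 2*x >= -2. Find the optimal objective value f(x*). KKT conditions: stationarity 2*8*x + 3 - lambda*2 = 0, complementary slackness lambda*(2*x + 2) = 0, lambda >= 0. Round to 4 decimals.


Step 1: Try lambda = 0 (constraint inactive).
Stationarity: 2*8*x + 3 = 0
x* = -3/(2*8) = -0.1875
Check constraint: 2*-0.1875 = -0.375 >= -2 -- satisfied.
Step 2: Compute optimal value.
f(x*) = 8*(-0.1875)^2 + 3*(-0.1875) = -0.2813


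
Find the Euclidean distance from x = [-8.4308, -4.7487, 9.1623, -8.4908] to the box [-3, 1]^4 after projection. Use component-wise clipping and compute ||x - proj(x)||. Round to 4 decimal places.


Project each component onto [-3, 1].
clip(-8.4308) = -3.0, clip(-4.7487) = -3.0, clip(9.1623) = 1.0, clip(-8.4908) = -3.0
Projection = [-3.0, -3.0, 1.0, -3.0]
Squared diffs: [29.4936, 3.058, 66.6231, 30.1489]
Distance = sqrt(129.3236) = 11.3721


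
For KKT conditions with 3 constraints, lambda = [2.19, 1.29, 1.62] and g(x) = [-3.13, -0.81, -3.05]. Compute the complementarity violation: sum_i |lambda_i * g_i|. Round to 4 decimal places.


KKT complementary slackness check:
lambda_1 * g_1 = 2.19 * -3.13 = -6.8547
lambda_2 * g_2 = 1.29 * -0.81 = -1.0449
lambda_3 * g_3 = 1.62 * -3.05 = -4.941
Total violation = 6.8547 + 1.0449 + 4.941 = 12.8406


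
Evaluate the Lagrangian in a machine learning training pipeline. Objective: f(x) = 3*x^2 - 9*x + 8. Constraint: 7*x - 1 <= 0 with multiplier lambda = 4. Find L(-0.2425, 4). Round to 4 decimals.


Step 1: Evaluate f(x).
f(-0.2425) = 3*(-0.2425)^2 - 9*(-0.2425) + 8 = 10.3589
Step 2: Evaluate g(x).
g(-0.2425) = 7*-0.2425 - 1 = -2.6975
Step 3: Compute Lagrangian.
L = 10.3589 + 4*-2.6975 = -0.4311


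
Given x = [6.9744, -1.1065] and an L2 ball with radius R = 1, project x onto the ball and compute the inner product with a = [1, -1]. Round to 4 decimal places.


Step 1: Compute ||x|| (intermediates to 6 decimals).
||x|| = sqrt(6.9744^2 + (-1.1065)^2) = 7.061629
Step 2: Project.
Since ||x|| > R, scale = R/||x|| = 1/7.061629 = 0.14161, proj(x) = scale * x
proj(x) = [0.987645, -0.156691]
Step 3: Dot product.
a^T * proj(x) = 1*0.987645 - 1*(-0.156691) = 1.1443


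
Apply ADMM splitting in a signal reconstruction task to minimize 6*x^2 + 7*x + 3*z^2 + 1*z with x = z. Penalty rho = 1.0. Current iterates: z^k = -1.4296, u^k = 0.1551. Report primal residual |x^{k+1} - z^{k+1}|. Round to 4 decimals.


ADMM iteration with rho = 1.0, z^k = -1.4296, u^k = 0.1551
Step 1: x-update.
Minimize 6*x^2 + 7*x + (1.0/2)*(x + 1.4296 + 0.1551)^2
FOC: (2*6 + 1.0)*x = -7 + 1.0*(-1.4296 - 0.1551)
x^{k+1} = -0.6604
Step 2: z-update.
Minimize 3*z^2 + 1*z + (1.0/2)*(-0.6604 - z + 0.1551)^2
FOC: (2*3 + 1.0)*z = -1 + 1.0*(-0.6604 + 0.1551)
z^{k+1} = -0.215
Step 3: u-update.
u^{k+1} = 0.1551 - 0.6604 + 0.215 = -0.2902
Step 4: Primal residual = |-0.6604 + 0.215| = 0.4453


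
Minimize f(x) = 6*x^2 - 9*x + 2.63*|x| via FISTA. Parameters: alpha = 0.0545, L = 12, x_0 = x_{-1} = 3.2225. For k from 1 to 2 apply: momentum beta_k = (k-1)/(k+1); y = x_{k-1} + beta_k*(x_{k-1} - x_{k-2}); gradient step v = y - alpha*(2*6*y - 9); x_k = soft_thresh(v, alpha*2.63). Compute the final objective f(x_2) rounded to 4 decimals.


FISTA on f(x) = 6*x^2 - 9*x + 2.63*|x|
L = 12, alpha = 0.0545
Iteration 1: beta = 0.0, y = 3.2225 + 0.0*(3.2225 - 3.2225) = 3.2225
  grad(y) = 29.67, v = y - alpha*grad = 1.6055
  prox(v) = soft_thresh(1.6055, 0.1433) = 1.4622
Iteration 2: beta = 0.3333, y = 1.4622 + 0.3333*(1.4622 - 3.2225) = 0.8754
  grad(y) = 1.5044, v = y - alpha*grad = 0.7934
  prox(v) = soft_thresh(0.7934, 0.1433) = 0.65
f(x_2) = 6*0.65^2 - 9*0.65 + 2.63*|0.65| = -1.6054


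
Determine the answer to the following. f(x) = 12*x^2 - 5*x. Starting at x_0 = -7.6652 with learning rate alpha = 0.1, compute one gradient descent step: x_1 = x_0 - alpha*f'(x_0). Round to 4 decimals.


We compute the gradient at x_0 and apply the update.
f'(x) = 24*x - 5
f'(-7.6652) = 24*-7.6652 - 5 = -188.9648
x_1 = -7.6652 - 0.1*-188.9648 = 11.2313


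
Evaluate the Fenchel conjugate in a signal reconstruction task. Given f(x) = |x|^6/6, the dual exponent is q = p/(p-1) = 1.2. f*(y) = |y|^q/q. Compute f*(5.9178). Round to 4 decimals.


The conjugate exponent q satisfies 1/p + 1/q = 1.
p = 6, so q = 6/(6 - 1) = 1.2
|y|^q = 5.9178^1.2 = 8.4449
f*(5.9178) = 8.4449 / 1.2 = 7.0374


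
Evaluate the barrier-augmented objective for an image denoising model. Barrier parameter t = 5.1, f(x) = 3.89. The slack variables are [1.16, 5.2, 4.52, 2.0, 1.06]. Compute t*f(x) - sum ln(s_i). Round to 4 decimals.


Step 1: Compute log-barrier.
ln values: [0.1484, 1.6487, 1.5085, 0.6931, 0.0583]
phi = -(0.1484 + 1.6487 + 1.5085 + 0.6931 + 0.0583) = -4.057
Step 2: Compute augmented objective.
t*f(x) = 5.1*3.89 = 19.839
Total = 19.839 - 4.057 = 15.782


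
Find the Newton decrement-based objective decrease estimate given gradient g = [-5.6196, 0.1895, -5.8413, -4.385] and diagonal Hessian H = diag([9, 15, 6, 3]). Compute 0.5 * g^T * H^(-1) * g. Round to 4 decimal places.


Step 1: H is diagonal, so H^(-1) * g = [-0.6244, 0.0126, -0.9736, -1.4617].
Step 2: g^T H^(-1) g = sum_i g_i^2 / H_ii
  = (-5.6196)^2/9 + (0.1895)^2/15 + (-5.8413)^2/6 + (-4.385)^2/3
  = 3.5089 + 0.0024 + 5.6868 + 6.4094 = 15.6075
Step 3: Objective decrease = 0.5 * g^T H^(-1) g = 7.8037


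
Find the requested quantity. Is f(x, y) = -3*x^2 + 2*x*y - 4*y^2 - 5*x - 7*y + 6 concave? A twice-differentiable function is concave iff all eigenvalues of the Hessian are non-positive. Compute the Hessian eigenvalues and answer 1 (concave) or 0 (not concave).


The Hessian of f(x,y) = -3*x^2 + 2*x*y - 4*y^2 - 5*x - 7*y + 6 is:
H = [[-6, 2], [2, -8]]
Trace = -6 - 8 = -14
Determinant = -6*-8 - (2)^2 = 44
Discriminant = (-14)^2 - 4*44 = 20.0
Eigenvalues: lambda_1 = -9.2361, lambda_2 = -4.7639
The function is concave.

1


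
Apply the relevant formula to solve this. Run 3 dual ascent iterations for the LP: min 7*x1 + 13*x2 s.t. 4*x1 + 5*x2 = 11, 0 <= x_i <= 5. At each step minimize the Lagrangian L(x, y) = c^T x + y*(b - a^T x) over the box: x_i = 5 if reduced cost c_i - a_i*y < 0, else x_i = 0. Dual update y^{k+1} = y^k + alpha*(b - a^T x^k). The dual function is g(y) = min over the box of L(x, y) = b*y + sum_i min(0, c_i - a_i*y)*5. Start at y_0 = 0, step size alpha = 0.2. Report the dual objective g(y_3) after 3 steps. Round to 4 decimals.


Dual ascent for LP: min 7*x1 + 13*x2, 4*x1 + 5*x2 = 11, 0 <= x_i <= 5
Step 1: y^k = 0.0, reduced costs: (7.0, 13.0)
  x^k = (0.0, 0.0), subgradient = b - a^T x = 11.0
  y^{k+1} = 0.0 + 0.2*11.0 = 2.2
Step 2: y^k = 2.2, reduced costs: (-1.8, 2.0)
  x^k = (5.0, 0.0), subgradient = b - a^T x = -9.0
  y^{k+1} = 2.2 + 0.2*-9.0 = 0.4
Step 3: y^k = 0.4, reduced costs: (5.4, 11.0)
  x^k = (0.0, 0.0), subgradient = b - a^T x = 11.0
  y^{k+1} = 0.4 + 0.2*11.0 = 2.6
Dual objective at y_3 = 2.6: reduced costs (-3.4, 0.0), box minimizer x = (5.0, 0.0)
g(y_3) = b*y + (c1 - a1*y)*x1 + (c2 - a2*y)*x2 = 11*2.6 + (-3.4)*5.0 + 0.0*0.0 = 28.6 - 17.0 + 0.0 = 11.6
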